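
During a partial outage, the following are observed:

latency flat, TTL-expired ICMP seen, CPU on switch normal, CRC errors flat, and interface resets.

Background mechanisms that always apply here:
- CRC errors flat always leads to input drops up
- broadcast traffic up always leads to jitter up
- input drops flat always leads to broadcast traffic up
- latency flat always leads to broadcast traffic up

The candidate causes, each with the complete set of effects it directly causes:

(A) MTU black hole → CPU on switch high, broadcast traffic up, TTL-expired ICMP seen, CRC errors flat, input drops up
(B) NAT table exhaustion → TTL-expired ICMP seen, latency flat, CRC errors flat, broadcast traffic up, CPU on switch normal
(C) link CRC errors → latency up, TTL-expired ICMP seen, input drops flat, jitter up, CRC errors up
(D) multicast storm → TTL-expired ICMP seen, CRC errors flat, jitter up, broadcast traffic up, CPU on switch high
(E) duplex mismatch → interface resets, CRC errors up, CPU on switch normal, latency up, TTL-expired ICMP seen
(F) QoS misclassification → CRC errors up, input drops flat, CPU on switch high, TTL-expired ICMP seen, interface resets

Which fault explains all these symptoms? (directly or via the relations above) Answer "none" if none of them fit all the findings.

none

For each candidate, compare predicted effects to what was observed:
(A) MTU black hole — latency flat -; TTL-expired ICMP seen +; CPU on switch normal -; CRC errors flat +; interface resets -
(B) NAT table exhaustion — latency flat +; TTL-expired ICMP seen +; CPU on switch normal +; CRC errors flat +; interface resets -
(C) link CRC errors — latency flat -; TTL-expired ICMP seen +; CPU on switch normal -; CRC errors flat -; interface resets -
(D) multicast storm — fails on latency flat, CPU on switch normal, interface resets (predicts CPU on switch high, not CPU on switch normal)
(E) duplex mismatch — fails on latency flat, CRC errors flat (predicts latency up, not latency flat; predicts CRC errors up, not CRC errors flat)
(F) QoS misclassification — fails on latency flat, CPU on switch normal, CRC errors flat (predicts CPU on switch high, not CPU on switch normal; predicts CRC errors up, not CRC errors flat)
Every candidate fails on at least one observation.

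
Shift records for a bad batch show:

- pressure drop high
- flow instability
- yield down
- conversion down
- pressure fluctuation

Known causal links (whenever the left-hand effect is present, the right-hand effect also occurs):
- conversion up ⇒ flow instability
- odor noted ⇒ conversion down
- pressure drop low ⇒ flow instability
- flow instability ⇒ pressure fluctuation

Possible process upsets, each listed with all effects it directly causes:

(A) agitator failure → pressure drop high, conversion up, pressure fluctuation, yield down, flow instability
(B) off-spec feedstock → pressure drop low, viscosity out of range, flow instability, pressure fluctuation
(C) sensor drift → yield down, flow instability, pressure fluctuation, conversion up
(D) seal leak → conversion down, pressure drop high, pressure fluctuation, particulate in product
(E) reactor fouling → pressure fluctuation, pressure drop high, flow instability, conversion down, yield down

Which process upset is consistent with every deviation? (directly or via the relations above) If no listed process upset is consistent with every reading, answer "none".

E

Testing each hypothesis:
(A) agitator failure — fails on conversion down (predicts conversion up, not conversion down)
(B) off-spec feedstock — pressure drop high ✗; flow instability ✓; yield down ✗; conversion down ✗; pressure fluctuation ✓
(C) sensor drift — fails on pressure drop high, conversion down (predicts conversion up, not conversion down)
(D) seal leak — does not account for flow instability, yield down
(E) reactor fouling — accounts for every observation
Only (E) is consistent with every observation.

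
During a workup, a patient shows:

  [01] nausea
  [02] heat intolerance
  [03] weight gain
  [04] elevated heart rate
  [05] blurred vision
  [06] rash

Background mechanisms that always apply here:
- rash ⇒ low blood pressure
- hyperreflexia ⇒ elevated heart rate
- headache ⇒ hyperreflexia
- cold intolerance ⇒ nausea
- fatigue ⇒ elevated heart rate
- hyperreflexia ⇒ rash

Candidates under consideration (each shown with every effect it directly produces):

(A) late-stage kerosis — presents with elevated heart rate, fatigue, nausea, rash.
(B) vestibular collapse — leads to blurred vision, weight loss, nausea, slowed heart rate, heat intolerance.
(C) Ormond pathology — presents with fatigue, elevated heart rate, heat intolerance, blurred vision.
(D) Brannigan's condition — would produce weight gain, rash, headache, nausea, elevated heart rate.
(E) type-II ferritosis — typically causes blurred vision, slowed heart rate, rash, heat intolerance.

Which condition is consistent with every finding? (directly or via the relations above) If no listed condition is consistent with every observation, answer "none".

none

Per-candidate check:
(A) late-stage kerosis — nausea +; heat intolerance -; weight gain -; elevated heart rate +; blurred vision -; rash +
(B) vestibular collapse — fails on weight gain, elevated heart rate, rash (predicts weight loss, not weight gain; predicts slowed heart rate, not elevated heart rate)
(C) Ormond pathology — does not account for nausea, weight gain, rash
(D) Brannigan's condition — nausea +; heat intolerance -; weight gain +; elevated heart rate +; blurred vision -; rash +
(E) type-II ferritosis — nausea -; heat intolerance +; weight gain -; elevated heart rate -; blurred vision +; rash +
Every candidate fails on at least one observation.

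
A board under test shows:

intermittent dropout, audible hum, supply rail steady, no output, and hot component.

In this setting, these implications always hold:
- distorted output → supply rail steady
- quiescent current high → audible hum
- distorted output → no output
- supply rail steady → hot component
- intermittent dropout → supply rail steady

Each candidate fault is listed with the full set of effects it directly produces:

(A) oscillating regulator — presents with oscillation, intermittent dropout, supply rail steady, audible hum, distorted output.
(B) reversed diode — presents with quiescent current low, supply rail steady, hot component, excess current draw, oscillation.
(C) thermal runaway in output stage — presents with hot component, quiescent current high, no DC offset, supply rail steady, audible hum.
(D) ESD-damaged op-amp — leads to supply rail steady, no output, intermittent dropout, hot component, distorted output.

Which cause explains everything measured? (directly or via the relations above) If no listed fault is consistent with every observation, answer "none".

A

For each candidate, compare predicted effects to what was observed:
(A) oscillating regulator — intermittent dropout yes; audible hum yes; supply rail steady yes; no output yes (via distorted output → no output); hot component yes (via supply rail steady → hot component)
(B) reversed diode — does not account for intermittent dropout, audible hum, no output
(C) thermal runaway in output stage — intermittent dropout NO; audible hum yes; supply rail steady yes; no output NO; hot component yes
(D) ESD-damaged op-amp — does not account for audible hum
Only (A) is consistent with every observation.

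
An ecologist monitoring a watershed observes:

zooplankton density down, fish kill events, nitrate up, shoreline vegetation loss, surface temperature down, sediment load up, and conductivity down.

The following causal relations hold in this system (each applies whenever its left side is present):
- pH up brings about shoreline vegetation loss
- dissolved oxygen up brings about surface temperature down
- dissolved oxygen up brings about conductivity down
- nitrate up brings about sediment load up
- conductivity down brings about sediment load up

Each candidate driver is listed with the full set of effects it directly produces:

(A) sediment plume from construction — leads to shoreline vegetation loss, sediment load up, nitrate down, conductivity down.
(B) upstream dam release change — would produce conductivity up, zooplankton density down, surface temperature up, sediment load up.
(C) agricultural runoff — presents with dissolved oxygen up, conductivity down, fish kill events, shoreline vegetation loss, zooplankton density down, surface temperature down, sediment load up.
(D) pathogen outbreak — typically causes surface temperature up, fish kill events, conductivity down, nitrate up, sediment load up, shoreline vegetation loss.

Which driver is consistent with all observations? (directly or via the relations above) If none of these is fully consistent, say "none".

none

Testing each hypothesis:
(A) sediment plume from construction — fails on zooplankton density down, fish kill events, nitrate up, surface temperature down (predicts nitrate down, not nitrate up)
(B) upstream dam release change — fails on fish kill events, nitrate up, shoreline vegetation loss, surface temperature down, conductivity down (predicts surface temperature up, not surface temperature down; predicts conductivity up, not conductivity down)
(C) agricultural runoff — zooplankton density down match; fish kill events match; nitrate up miss; shoreline vegetation loss match; surface temperature down match; sediment load up match; conductivity down match
(D) pathogen outbreak — fails on zooplankton density down, surface temperature down (predicts surface temperature up, not surface temperature down)
Every candidate fails on at least one observation.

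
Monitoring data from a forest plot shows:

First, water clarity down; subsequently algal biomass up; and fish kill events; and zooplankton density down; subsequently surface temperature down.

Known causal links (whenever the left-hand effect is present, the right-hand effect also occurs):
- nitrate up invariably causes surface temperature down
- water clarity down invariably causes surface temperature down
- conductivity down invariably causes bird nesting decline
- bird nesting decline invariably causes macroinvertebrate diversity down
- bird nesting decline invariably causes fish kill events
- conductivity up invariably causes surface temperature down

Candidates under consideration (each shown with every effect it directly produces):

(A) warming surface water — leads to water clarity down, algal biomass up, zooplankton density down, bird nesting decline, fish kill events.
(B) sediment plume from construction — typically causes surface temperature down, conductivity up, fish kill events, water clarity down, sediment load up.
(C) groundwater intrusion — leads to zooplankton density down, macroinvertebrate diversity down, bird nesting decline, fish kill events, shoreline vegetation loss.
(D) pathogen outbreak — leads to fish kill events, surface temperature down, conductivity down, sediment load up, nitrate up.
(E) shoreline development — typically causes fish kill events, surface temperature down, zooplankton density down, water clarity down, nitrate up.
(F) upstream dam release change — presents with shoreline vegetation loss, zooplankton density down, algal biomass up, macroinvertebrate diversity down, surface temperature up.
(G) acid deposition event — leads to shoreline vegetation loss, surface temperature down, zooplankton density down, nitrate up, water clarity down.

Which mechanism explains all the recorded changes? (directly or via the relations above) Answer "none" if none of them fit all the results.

Checking each candidate against the observations:
(A) warming surface water — accounts for every observation (surface temperature down through water clarity down → surface temperature down)
(B) sediment plume from construction — water clarity down yes; algal biomass up NO; fish kill events yes; zooplankton density down NO; surface temperature down yes
(C) groundwater intrusion — does not account for water clarity down, algal biomass up, surface temperature down
(D) pathogen outbreak — water clarity down NO; algal biomass up NO; fish kill events yes; zooplankton density down NO; surface temperature down yes
(E) shoreline development — does not account for algal biomass up
(F) upstream dam release change — water clarity down NO; algal biomass up yes; fish kill events NO; zooplankton density down yes; surface temperature down NO
(G) acid deposition event — does not account for algal biomass up, fish kill events
(A) alone accounts for all the evidence.

A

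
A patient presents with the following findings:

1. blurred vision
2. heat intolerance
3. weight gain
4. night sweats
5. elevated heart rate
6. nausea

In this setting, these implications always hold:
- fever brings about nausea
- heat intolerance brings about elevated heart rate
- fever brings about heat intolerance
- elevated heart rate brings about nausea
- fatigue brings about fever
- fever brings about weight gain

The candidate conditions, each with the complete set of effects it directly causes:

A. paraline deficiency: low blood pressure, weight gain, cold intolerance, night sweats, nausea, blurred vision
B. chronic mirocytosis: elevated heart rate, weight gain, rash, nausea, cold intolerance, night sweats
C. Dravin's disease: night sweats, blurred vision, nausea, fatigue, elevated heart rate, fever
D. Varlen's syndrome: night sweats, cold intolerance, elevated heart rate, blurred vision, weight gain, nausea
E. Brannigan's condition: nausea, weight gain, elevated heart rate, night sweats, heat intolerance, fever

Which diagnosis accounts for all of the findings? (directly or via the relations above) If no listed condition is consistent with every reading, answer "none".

C

Checking each candidate against the observations:
(A) paraline deficiency — blurred vision match; heat intolerance miss; weight gain match; night sweats match; elevated heart rate miss; nausea match
(B) chronic mirocytosis — fails on blurred vision, heat intolerance (predicts cold intolerance, not heat intolerance)
(C) Dravin's disease — blurred vision match; heat intolerance match (via fever → heat intolerance); weight gain match (via fever → weight gain); night sweats match; elevated heart rate match; nausea match
(D) Varlen's syndrome — fails on heat intolerance (predicts cold intolerance, not heat intolerance)
(E) Brannigan's condition — does not account for blurred vision
(C) is the only candidate with no mismatches.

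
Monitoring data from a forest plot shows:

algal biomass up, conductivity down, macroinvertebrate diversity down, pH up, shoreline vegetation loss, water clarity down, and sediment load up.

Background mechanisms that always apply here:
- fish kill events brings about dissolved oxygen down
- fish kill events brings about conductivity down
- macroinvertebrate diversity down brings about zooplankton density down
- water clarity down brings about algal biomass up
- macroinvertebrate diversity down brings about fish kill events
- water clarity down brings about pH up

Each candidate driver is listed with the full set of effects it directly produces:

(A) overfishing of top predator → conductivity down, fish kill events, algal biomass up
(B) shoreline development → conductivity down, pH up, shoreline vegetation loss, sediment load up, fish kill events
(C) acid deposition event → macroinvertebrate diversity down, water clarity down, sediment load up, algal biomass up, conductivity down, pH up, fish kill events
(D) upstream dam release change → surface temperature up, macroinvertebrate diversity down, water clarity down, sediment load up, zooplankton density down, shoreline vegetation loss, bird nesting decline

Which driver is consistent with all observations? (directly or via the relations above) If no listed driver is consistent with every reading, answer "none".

D

Testing each hypothesis:
(A) overfishing of top predator — algal biomass up yes; conductivity down yes; macroinvertebrate diversity down NO; pH up NO; shoreline vegetation loss NO; water clarity down NO; sediment load up NO
(B) shoreline development — does not account for algal biomass up, macroinvertebrate diversity down, water clarity down
(C) acid deposition event — does not account for shoreline vegetation loss
(D) upstream dam release change — algal biomass up yes (via water clarity down → algal biomass up); conductivity down yes (via macroinvertebrate diversity down → fish kill events → conductivity down); macroinvertebrate diversity down yes; pH up yes (via water clarity down → pH up); shoreline vegetation loss yes; water clarity down yes; sediment load up yes
(D) is the only candidate with no mismatches.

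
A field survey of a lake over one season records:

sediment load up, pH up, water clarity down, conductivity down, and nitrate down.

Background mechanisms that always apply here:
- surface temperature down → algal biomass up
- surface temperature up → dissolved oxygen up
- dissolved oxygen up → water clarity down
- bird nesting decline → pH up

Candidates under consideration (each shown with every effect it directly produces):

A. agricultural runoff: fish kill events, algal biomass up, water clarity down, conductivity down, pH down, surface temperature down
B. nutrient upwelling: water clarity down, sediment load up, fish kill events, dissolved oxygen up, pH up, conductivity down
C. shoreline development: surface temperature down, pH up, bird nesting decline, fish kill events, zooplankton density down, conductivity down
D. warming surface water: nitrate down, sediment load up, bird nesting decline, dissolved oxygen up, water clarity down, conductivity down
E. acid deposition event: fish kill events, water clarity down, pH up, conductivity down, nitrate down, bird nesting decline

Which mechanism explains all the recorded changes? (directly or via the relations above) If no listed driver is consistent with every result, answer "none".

D

Checking each candidate against the observations:
(A) agricultural runoff — sediment load up NO; pH up NO; water clarity down yes; conductivity down yes; nitrate down NO
(B) nutrient upwelling — sediment load up yes; pH up yes; water clarity down yes; conductivity down yes; nitrate down NO
(C) shoreline development — sediment load up NO; pH up yes; water clarity down NO; conductivity down yes; nitrate down NO
(D) warming surface water — accounts for every observation (pH up by bird nesting decline → pH up)
(E) acid deposition event — does not account for sediment load up
(D) is the only candidate with no mismatches.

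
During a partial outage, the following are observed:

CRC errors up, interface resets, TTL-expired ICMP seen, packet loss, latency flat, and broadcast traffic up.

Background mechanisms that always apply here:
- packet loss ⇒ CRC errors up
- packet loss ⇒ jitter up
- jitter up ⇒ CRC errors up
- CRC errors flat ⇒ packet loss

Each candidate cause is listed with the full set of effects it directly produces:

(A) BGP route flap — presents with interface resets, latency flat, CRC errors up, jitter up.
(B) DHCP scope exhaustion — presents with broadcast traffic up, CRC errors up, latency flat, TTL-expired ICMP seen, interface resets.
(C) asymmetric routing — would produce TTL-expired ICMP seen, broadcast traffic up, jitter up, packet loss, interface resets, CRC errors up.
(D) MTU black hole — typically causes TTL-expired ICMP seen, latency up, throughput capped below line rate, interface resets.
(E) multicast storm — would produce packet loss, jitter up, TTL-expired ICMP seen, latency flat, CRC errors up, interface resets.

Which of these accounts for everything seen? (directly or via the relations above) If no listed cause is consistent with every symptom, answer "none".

Per-candidate check:
(A) BGP route flap — CRC errors up yes; interface resets yes; TTL-expired ICMP seen NO; packet loss NO; latency flat yes; broadcast traffic up NO
(B) DHCP scope exhaustion — does not account for packet loss
(C) asymmetric routing — does not account for latency flat
(D) MTU black hole — fails on CRC errors up, packet loss, latency flat, broadcast traffic up (predicts latency up, not latency flat)
(E) multicast storm — CRC errors up yes; interface resets yes; TTL-expired ICMP seen yes; packet loss yes; latency flat yes; broadcast traffic up NO
Every candidate fails on at least one observation.

none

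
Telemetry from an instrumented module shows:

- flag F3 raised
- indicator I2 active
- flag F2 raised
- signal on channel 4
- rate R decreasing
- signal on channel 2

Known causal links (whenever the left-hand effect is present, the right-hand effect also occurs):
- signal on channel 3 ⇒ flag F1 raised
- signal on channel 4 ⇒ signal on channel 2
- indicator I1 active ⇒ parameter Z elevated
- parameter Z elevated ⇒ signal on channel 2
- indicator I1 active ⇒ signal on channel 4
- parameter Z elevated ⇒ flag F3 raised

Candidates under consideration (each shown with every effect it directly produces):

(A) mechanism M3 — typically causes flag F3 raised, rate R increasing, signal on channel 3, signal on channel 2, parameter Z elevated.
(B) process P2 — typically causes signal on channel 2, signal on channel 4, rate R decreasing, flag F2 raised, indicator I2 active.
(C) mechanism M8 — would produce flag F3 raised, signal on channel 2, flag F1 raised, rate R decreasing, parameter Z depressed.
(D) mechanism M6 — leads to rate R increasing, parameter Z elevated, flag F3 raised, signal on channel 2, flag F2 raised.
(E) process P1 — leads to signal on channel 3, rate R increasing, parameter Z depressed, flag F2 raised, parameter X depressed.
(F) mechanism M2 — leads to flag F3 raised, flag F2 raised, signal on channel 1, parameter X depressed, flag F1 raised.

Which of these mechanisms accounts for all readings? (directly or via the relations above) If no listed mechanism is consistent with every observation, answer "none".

none

Testing each hypothesis:
(A) mechanism M3 — fails on indicator I2 active, flag F2 raised, signal on channel 4, rate R decreasing (predicts rate R increasing, not rate R decreasing)
(B) process P2 — flag F3 raised miss; indicator I2 active match; flag F2 raised match; signal on channel 4 match; rate R decreasing match; signal on channel 2 match
(C) mechanism M8 — flag F3 raised match; indicator I2 active miss; flag F2 raised miss; signal on channel 4 miss; rate R decreasing match; signal on channel 2 match
(D) mechanism M6 — flag F3 raised match; indicator I2 active miss; flag F2 raised match; signal on channel 4 miss; rate R decreasing miss; signal on channel 2 match
(E) process P1 — flag F3 raised miss; indicator I2 active miss; flag F2 raised match; signal on channel 4 miss; rate R decreasing miss; signal on channel 2 miss
(F) mechanism M2 — flag F3 raised match; indicator I2 active miss; flag F2 raised match; signal on channel 4 miss; rate R decreasing miss; signal on channel 2 miss
No candidate is consistent with all observations.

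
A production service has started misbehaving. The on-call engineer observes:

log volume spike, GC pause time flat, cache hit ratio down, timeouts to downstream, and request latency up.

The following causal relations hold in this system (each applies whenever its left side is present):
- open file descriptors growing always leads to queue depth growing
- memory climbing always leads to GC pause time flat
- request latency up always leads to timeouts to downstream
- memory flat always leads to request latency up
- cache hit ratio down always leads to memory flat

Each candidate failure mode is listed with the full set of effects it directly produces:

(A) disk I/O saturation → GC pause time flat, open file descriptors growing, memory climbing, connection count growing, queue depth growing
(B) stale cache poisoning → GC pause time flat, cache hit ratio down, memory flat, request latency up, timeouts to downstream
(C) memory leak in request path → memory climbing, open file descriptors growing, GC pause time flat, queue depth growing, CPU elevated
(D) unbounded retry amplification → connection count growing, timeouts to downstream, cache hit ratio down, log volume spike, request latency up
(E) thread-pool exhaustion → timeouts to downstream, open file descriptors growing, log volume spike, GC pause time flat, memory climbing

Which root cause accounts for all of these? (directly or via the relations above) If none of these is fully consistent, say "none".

Testing each hypothesis:
(A) disk I/O saturation — does not account for log volume spike, cache hit ratio down, timeouts to downstream, request latency up
(B) stale cache poisoning — log volume spike miss; GC pause time flat match; cache hit ratio down match; timeouts to downstream match; request latency up match
(C) memory leak in request path — log volume spike miss; GC pause time flat match; cache hit ratio down miss; timeouts to downstream miss; request latency up miss
(D) unbounded retry amplification — log volume spike match; GC pause time flat miss; cache hit ratio down match; timeouts to downstream match; request latency up match
(E) thread-pool exhaustion — does not account for cache hit ratio down, request latency up
No candidate is consistent with all observations.

none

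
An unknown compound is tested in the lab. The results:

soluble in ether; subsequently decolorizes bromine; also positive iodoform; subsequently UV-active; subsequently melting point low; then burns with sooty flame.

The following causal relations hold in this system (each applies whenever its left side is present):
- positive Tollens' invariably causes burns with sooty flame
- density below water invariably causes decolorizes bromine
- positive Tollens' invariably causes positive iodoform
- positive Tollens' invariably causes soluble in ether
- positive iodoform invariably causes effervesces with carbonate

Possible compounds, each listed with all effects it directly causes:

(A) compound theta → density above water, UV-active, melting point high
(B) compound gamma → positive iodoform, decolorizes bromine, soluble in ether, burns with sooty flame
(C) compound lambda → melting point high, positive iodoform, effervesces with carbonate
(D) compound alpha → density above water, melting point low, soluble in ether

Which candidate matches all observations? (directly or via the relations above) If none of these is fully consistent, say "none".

none

Testing each hypothesis:
(A) compound theta — soluble in ether ✗; decolorizes bromine ✗; positive iodoform ✗; UV-active ✓; melting point low ✗; burns with sooty flame ✗
(B) compound gamma — soluble in ether ✓; decolorizes bromine ✓; positive iodoform ✓; UV-active ✗; melting point low ✗; burns with sooty flame ✓
(C) compound lambda — soluble in ether ✗; decolorizes bromine ✗; positive iodoform ✓; UV-active ✗; melting point low ✗; burns with sooty flame ✗
(D) compound alpha — soluble in ether ✓; decolorizes bromine ✗; positive iodoform ✗; UV-active ✗; melting point low ✓; burns with sooty flame ✗
Every candidate fails on at least one observation.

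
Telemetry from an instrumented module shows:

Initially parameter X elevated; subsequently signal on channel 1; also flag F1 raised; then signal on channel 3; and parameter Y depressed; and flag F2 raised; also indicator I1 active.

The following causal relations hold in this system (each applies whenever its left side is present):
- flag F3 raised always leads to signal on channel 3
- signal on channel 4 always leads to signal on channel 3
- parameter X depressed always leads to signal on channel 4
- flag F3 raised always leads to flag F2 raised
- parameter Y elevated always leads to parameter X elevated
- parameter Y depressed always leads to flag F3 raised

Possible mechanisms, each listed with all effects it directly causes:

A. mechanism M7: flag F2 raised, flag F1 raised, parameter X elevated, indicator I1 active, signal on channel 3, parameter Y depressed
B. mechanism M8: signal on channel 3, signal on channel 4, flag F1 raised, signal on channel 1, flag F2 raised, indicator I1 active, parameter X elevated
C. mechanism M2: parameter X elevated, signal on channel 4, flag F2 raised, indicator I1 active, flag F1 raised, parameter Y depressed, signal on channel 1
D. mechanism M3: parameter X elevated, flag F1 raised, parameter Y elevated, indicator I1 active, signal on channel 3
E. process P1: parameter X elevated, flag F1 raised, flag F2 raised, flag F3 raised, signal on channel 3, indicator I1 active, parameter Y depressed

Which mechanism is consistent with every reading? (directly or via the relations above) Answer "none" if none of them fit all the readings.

Per-candidate check:
(A) mechanism M7 — does not account for signal on channel 1
(B) mechanism M8 — does not account for parameter Y depressed
(C) mechanism M2 — parameter X elevated ✓; signal on channel 1 ✓; flag F1 raised ✓; signal on channel 3 ✓ (by signal on channel 4 → signal on channel 3); parameter Y depressed ✓; flag F2 raised ✓; indicator I1 active ✓
(D) mechanism M3 — fails on signal on channel 1, parameter Y depressed, flag F2 raised (predicts parameter Y elevated, not parameter Y depressed)
(E) process P1 — parameter X elevated ✓; signal on channel 1 ✗; flag F1 raised ✓; signal on channel 3 ✓; parameter Y depressed ✓; flag F2 raised ✓; indicator I1 active ✓
Only (C) is consistent with every observation.

C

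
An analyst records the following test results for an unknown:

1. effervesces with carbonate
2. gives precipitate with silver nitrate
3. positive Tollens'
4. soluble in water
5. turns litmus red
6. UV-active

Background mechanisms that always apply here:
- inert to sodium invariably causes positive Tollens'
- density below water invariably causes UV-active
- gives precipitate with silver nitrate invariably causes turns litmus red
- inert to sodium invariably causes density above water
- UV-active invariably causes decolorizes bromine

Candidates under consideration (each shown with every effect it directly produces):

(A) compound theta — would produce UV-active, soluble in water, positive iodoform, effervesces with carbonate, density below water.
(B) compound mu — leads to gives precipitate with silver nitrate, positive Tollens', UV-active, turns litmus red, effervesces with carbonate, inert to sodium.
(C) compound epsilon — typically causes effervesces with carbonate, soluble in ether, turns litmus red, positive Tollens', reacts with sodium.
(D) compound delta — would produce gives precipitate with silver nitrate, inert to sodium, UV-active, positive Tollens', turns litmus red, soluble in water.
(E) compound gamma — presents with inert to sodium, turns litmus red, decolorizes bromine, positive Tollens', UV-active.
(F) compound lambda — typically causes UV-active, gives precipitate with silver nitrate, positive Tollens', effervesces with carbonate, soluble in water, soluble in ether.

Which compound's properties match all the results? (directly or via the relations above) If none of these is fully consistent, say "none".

F

Per-candidate check:
(A) compound theta — effervesces with carbonate match; gives precipitate with silver nitrate miss; positive Tollens' miss; soluble in water match; turns litmus red miss; UV-active match
(B) compound mu — effervesces with carbonate match; gives precipitate with silver nitrate match; positive Tollens' match; soluble in water miss; turns litmus red match; UV-active match
(C) compound epsilon — does not account for gives precipitate with silver nitrate, soluble in water, UV-active
(D) compound delta — does not account for effervesces with carbonate
(E) compound gamma — does not account for effervesces with carbonate, gives precipitate with silver nitrate, soluble in water
(F) compound lambda — effervesces with carbonate match; gives precipitate with silver nitrate match; positive Tollens' match; soluble in water match; turns litmus red match (through gives precipitate with silver nitrate → turns litmus red); UV-active match
(F) alone accounts for all the evidence.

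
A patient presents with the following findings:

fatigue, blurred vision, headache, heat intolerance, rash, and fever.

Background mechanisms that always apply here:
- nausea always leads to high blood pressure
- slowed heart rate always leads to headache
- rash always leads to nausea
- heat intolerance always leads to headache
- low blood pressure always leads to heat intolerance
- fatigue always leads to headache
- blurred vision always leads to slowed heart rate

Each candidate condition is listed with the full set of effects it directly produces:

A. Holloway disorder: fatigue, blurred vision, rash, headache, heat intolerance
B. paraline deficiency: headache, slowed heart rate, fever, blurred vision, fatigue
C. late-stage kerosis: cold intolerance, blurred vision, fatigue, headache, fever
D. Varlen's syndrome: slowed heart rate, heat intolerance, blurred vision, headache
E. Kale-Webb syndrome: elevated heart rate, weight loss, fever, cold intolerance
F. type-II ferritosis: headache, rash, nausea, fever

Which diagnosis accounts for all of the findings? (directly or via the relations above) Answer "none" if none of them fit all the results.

Testing each hypothesis:
(A) Holloway disorder — does not account for fever
(B) paraline deficiency — fatigue ✓; blurred vision ✓; headache ✓; heat intolerance ✗; rash ✗; fever ✓
(C) late-stage kerosis — fatigue ✓; blurred vision ✓; headache ✓; heat intolerance ✗; rash ✗; fever ✓
(D) Varlen's syndrome — does not account for fatigue, rash, fever
(E) Kale-Webb syndrome — fatigue ✗; blurred vision ✗; headache ✗; heat intolerance ✗; rash ✗; fever ✓
(F) type-II ferritosis — does not account for fatigue, blurred vision, heat intolerance
None of the listed candidates fits everything.

none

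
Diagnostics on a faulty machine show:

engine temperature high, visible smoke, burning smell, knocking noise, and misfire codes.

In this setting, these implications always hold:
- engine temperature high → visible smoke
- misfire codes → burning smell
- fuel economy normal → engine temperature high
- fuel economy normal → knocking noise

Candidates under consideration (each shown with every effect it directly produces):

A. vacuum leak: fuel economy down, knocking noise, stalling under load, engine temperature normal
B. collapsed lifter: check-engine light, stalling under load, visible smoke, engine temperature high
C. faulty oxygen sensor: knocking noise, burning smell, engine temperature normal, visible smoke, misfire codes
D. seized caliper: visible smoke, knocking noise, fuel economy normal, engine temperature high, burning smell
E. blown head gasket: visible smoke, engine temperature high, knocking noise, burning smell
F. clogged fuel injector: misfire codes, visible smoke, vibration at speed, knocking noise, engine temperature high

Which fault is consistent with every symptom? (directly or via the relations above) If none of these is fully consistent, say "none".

Per-candidate check:
(A) vacuum leak — engine temperature high NO; visible smoke NO; burning smell NO; knocking noise yes; misfire codes NO
(B) collapsed lifter — does not account for burning smell, knocking noise, misfire codes
(C) faulty oxygen sensor — fails on engine temperature high (predicts engine temperature normal, not engine temperature high)
(D) seized caliper — engine temperature high yes; visible smoke yes; burning smell yes; knocking noise yes; misfire codes NO
(E) blown head gasket — engine temperature high yes; visible smoke yes; burning smell yes; knocking noise yes; misfire codes NO
(F) clogged fuel injector — accounts for every observation (burning smell by misfire codes → burning smell)
Only (F) is consistent with every observation.

F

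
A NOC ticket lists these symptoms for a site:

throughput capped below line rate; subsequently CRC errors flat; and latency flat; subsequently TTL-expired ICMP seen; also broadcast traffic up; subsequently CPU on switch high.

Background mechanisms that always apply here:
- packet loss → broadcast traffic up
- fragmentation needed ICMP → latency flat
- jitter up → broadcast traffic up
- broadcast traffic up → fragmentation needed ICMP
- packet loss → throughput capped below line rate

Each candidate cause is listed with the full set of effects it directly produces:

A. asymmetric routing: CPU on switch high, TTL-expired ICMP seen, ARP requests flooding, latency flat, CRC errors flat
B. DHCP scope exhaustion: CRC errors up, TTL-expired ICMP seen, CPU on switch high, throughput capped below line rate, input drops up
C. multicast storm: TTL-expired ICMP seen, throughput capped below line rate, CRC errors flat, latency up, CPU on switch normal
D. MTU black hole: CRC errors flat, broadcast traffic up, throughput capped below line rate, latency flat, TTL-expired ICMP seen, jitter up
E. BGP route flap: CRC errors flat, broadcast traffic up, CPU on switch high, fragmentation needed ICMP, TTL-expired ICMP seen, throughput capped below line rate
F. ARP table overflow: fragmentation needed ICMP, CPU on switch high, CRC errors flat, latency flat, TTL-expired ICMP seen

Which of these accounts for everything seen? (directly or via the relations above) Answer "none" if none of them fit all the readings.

E

For each candidate, compare predicted effects to what was observed:
(A) asymmetric routing — does not account for throughput capped below line rate, broadcast traffic up
(B) DHCP scope exhaustion — throughput capped below line rate yes; CRC errors flat NO; latency flat NO; TTL-expired ICMP seen yes; broadcast traffic up NO; CPU on switch high yes
(C) multicast storm — throughput capped below line rate yes; CRC errors flat yes; latency flat NO; TTL-expired ICMP seen yes; broadcast traffic up NO; CPU on switch high NO
(D) MTU black hole — throughput capped below line rate yes; CRC errors flat yes; latency flat yes; TTL-expired ICMP seen yes; broadcast traffic up yes; CPU on switch high NO
(E) BGP route flap — accounts for every observation (latency flat by fragmentation needed ICMP → latency flat)
(F) ARP table overflow — throughput capped below line rate NO; CRC errors flat yes; latency flat yes; TTL-expired ICMP seen yes; broadcast traffic up NO; CPU on switch high yes
(E) alone accounts for all the evidence.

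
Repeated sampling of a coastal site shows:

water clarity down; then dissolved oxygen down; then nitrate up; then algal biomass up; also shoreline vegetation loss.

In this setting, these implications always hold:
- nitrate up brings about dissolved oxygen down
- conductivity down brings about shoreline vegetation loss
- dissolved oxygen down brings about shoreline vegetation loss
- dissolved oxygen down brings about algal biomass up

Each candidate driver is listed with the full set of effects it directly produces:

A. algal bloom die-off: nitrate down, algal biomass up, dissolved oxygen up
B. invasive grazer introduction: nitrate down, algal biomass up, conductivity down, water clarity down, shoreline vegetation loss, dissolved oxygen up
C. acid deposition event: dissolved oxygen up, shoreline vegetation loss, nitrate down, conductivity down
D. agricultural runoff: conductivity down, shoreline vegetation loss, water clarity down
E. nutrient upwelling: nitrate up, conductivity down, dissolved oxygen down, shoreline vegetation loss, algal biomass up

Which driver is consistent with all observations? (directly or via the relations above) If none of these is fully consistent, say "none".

For each candidate, compare predicted effects to what was observed:
(A) algal bloom die-off — water clarity down NO; dissolved oxygen down NO; nitrate up NO; algal biomass up yes; shoreline vegetation loss NO
(B) invasive grazer introduction — fails on dissolved oxygen down, nitrate up (predicts dissolved oxygen up, not dissolved oxygen down; predicts nitrate down, not nitrate up)
(C) acid deposition event — fails on water clarity down, dissolved oxygen down, nitrate up, algal biomass up (predicts dissolved oxygen up, not dissolved oxygen down; predicts nitrate down, not nitrate up)
(D) agricultural runoff — water clarity down yes; dissolved oxygen down NO; nitrate up NO; algal biomass up NO; shoreline vegetation loss yes
(E) nutrient upwelling — water clarity down NO; dissolved oxygen down yes; nitrate up yes; algal biomass up yes; shoreline vegetation loss yes
None of the listed candidates fits everything.

none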